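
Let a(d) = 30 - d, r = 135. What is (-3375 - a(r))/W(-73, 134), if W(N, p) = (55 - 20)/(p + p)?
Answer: -175272/7 ≈ -25039.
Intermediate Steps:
W(N, p) = 35/(2*p) (W(N, p) = 35/((2*p)) = 35*(1/(2*p)) = 35/(2*p))
(-3375 - a(r))/W(-73, 134) = (-3375 - (30 - 1*135))/(((35/2)/134)) = (-3375 - (30 - 135))/(((35/2)*(1/134))) = (-3375 - 1*(-105))/(35/268) = (-3375 + 105)*(268/35) = -3270*268/35 = -175272/7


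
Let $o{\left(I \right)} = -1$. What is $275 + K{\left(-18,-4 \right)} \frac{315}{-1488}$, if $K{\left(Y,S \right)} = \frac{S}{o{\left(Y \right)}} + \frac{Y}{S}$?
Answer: $\frac{271015}{992} \approx 273.2$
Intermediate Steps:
$K{\left(Y,S \right)} = - S + \frac{Y}{S}$ ($K{\left(Y,S \right)} = \frac{S}{-1} + \frac{Y}{S} = S \left(-1\right) + \frac{Y}{S} = - S + \frac{Y}{S}$)
$275 + K{\left(-18,-4 \right)} \frac{315}{-1488} = 275 + \left(\left(-1\right) \left(-4\right) - \frac{18}{-4}\right) \frac{315}{-1488} = 275 + \left(4 - - \frac{9}{2}\right) 315 \left(- \frac{1}{1488}\right) = 275 + \left(4 + \frac{9}{2}\right) \left(- \frac{105}{496}\right) = 275 + \frac{17}{2} \left(- \frac{105}{496}\right) = 275 - \frac{1785}{992} = \frac{271015}{992}$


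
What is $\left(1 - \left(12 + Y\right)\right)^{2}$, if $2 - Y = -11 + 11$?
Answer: $169$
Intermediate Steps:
$Y = 2$ ($Y = 2 - \left(-11 + 11\right) = 2 - 0 = 2 + 0 = 2$)
$\left(1 - \left(12 + Y\right)\right)^{2} = \left(1 - 14\right)^{2} = \left(-13\right)^{2} = 169$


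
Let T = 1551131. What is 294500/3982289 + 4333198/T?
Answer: 1041932635866/363355995227 ≈ 2.8675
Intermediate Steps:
294500/3982289 + 4333198/T = 294500/3982289 + 4333198/1551131 = 294500*(1/3982289) + 4333198*(1/1551131) = 294500/3982289 + 254894/91243 = 1041932635866/363355995227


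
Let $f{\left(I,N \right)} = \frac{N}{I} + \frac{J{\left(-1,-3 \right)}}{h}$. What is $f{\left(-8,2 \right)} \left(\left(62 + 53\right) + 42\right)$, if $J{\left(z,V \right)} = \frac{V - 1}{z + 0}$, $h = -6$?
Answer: $- \frac{1727}{12} \approx -143.92$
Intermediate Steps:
$J{\left(z,V \right)} = \frac{-1 + V}{z}$
$f{\left(I,N \right)} = - \frac{2}{3} + \frac{N}{I}$ ($f{\left(I,N \right)} = \frac{N}{I} + \frac{\frac{1}{-1} \left(-1 - 3\right)}{-6} = \frac{N}{I} + \left(-1\right) \left(-4\right) \left(- \frac{1}{6}\right) = \frac{N}{I} + 4 \left(- \frac{1}{6}\right) = \frac{N}{I} - \frac{2}{3} = - \frac{2}{3} + \frac{N}{I}$)
$f{\left(-8,2 \right)} \left(\left(62 + 53\right) + 42\right) = \left(- \frac{2}{3} + \frac{2}{-8}\right) \left(\left(62 + 53\right) + 42\right) = \left(- \frac{2}{3} + 2 \left(- \frac{1}{8}\right)\right) \left(115 + 42\right) = \left(- \frac{2}{3} - \frac{1}{4}\right) 157 = \left(- \frac{11}{12}\right) 157 = - \frac{1727}{12}$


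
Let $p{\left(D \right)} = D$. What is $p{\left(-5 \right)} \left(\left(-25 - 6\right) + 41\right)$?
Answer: $-50$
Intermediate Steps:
$p{\left(-5 \right)} \left(\left(-25 - 6\right) + 41\right) = - 5 \left(\left(-25 - 6\right) + 41\right) = - 5 \left(-31 + 41\right) = \left(-5\right) 10 = -50$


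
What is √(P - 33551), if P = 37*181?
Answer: I*√26854 ≈ 163.87*I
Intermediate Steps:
P = 6697
√(P - 33551) = √(6697 - 33551) = √(-26854) = I*√26854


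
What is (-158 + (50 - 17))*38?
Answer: -4750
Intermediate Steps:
(-158 + (50 - 17))*38 = (-158 + 33)*38 = -125*38 = -4750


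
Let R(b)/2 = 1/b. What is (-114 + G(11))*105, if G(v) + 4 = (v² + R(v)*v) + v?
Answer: 1680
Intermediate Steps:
R(b) = 2/b (R(b) = 2*(1/b) = 2/b)
G(v) = -2 + v + v² (G(v) = -4 + ((v² + (2/v)*v) + v) = -4 + ((v² + 2) + v) = -4 + ((2 + v²) + v) = -4 + (2 + v + v²) = -2 + v + v²)
(-114 + G(11))*105 = (-114 + (-2 + 11 + 11²))*105 = (-114 + (-2 + 11 + 121))*105 = (-114 + 130)*105 = 16*105 = 1680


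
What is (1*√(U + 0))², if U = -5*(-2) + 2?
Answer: 12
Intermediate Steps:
U = 12 (U = 10 + 2 = 12)
(1*√(U + 0))² = (1*√(12 + 0))² = (1*√12)² = (1*(2*√3))² = (2*√3)² = 12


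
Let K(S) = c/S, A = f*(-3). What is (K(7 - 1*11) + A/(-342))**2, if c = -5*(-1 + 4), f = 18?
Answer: 88209/5776 ≈ 15.272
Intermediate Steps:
A = -54 (A = 18*(-3) = -54)
c = -15 (c = -5*3 = -1*15 = -15)
K(S) = -15/S
(K(7 - 1*11) + A/(-342))**2 = (-15/(7 - 1*11) - 54/(-342))**2 = (-15/(7 - 11) - 54*(-1/342))**2 = (-15/(-4) + 3/19)**2 = (-15*(-1/4) + 3/19)**2 = (15/4 + 3/19)**2 = (297/76)**2 = 88209/5776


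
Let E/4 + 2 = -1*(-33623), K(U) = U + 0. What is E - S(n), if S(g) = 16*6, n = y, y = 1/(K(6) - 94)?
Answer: 134388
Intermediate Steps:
K(U) = U
y = -1/88 (y = 1/(6 - 94) = 1/(-88) = -1/88 ≈ -0.011364)
E = 134484 (E = -8 + 4*(-1*(-33623)) = -8 + 4*33623 = -8 + 134492 = 134484)
n = -1/88 ≈ -0.011364
S(g) = 96
E - S(n) = 134484 - 1*96 = 134484 - 96 = 134388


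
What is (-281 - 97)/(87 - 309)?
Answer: 63/37 ≈ 1.7027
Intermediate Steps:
(-281 - 97)/(87 - 309) = -378/(-222) = -378*(-1/222) = 63/37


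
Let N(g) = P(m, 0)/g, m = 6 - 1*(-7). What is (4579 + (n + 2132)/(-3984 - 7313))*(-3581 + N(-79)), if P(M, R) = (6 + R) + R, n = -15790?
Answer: -14638246194005/892463 ≈ -1.6402e+7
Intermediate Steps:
m = 13 (m = 6 + 7 = 13)
P(M, R) = 6 + 2*R
N(g) = 6/g (N(g) = (6 + 2*0)/g = (6 + 0)/g = 6/g)
(4579 + (n + 2132)/(-3984 - 7313))*(-3581 + N(-79)) = (4579 + (-15790 + 2132)/(-3984 - 7313))*(-3581 + 6/(-79)) = (4579 - 13658/(-11297))*(-3581 + 6*(-1/79)) = (4579 - 13658*(-1/11297))*(-3581 - 6/79) = (4579 + 13658/11297)*(-282905/79) = (51742621/11297)*(-282905/79) = -14638246194005/892463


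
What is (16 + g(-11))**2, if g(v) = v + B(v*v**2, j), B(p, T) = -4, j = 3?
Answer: 1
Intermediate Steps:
g(v) = -4 + v (g(v) = v - 4 = -4 + v)
(16 + g(-11))**2 = (16 + (-4 - 11))**2 = (16 - 15)**2 = 1**2 = 1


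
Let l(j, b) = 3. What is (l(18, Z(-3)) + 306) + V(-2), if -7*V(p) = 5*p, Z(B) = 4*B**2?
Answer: 2173/7 ≈ 310.43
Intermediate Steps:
V(p) = -5*p/7
(l(18, Z(-3)) + 306) + V(-2) = (3 + 306) - 5/7*(-2) = 309 + 10/7 = 2173/7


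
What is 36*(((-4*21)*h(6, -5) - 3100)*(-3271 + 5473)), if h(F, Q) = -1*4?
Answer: -219107808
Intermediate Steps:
h(F, Q) = -4
36*(((-4*21)*h(6, -5) - 3100)*(-3271 + 5473)) = 36*((-4*21*(-4) - 3100)*(-3271 + 5473)) = 36*((-84*(-4) - 3100)*2202) = 36*((336 - 3100)*2202) = 36*(-2764*2202) = 36*(-6086328) = -219107808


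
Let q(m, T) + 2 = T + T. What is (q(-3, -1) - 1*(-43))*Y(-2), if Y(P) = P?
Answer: -78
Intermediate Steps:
q(m, T) = -2 + 2*T (q(m, T) = -2 + (T + T) = -2 + 2*T)
(q(-3, -1) - 1*(-43))*Y(-2) = ((-2 + 2*(-1)) - 1*(-43))*(-2) = ((-2 - 2) + 43)*(-2) = (-4 + 43)*(-2) = 39*(-2) = -78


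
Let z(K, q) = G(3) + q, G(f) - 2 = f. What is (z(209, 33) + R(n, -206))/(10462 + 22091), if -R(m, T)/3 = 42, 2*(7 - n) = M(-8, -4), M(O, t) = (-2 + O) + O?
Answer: -88/32553 ≈ -0.0027033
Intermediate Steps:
G(f) = 2 + f
M(O, t) = -2 + 2*O
n = 16 (n = 7 - (-2 + 2*(-8))/2 = 7 - (-2 - 16)/2 = 7 - 1/2*(-18) = 7 + 9 = 16)
R(m, T) = -126 (R(m, T) = -3*42 = -126)
z(K, q) = 5 + q (z(K, q) = (2 + 3) + q = 5 + q)
(z(209, 33) + R(n, -206))/(10462 + 22091) = ((5 + 33) - 126)/(10462 + 22091) = (38 - 126)/32553 = -88*1/32553 = -88/32553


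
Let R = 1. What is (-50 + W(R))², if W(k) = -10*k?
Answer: 3600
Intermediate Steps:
(-50 + W(R))² = (-50 - 10*1)² = (-50 - 10)² = (-60)² = 3600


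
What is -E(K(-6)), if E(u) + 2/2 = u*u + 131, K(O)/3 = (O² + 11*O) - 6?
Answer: -11794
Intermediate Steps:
K(O) = -18 + 3*O² + 33*O (K(O) = 3*((O² + 11*O) - 6) = 3*(-6 + O² + 11*O) = -18 + 3*O² + 33*O)
E(u) = 130 + u² (E(u) = -1 + (u*u + 131) = -1 + (u² + 131) = -1 + (131 + u²) = 130 + u²)
-E(K(-6)) = -(130 + (-18 + 3*(-6)² + 33*(-6))²) = -(130 + (-18 + 3*36 - 198)²) = -(130 + (-18 + 108 - 198)²) = -(130 + (-108)²) = -(130 + 11664) = -1*11794 = -11794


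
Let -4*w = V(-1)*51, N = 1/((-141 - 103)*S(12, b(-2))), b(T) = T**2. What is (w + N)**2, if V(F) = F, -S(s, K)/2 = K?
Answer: 619462321/3810304 ≈ 162.58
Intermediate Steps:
S(s, K) = -2*K
N = 1/1952 (N = 1/((-141 - 103)*((-2*(-2)**2))) = 1/((-244)*((-2*4))) = -1/244/(-8) = -1/244*(-1/8) = 1/1952 ≈ 0.00051230)
w = 51/4 (w = -(-1)*51/4 = -1/4*(-51) = 51/4 ≈ 12.750)
(w + N)**2 = (51/4 + 1/1952)**2 = (24889/1952)**2 = 619462321/3810304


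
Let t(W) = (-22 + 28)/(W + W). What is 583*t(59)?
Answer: 1749/59 ≈ 29.644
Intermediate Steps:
t(W) = 3/W (t(W) = 6/((2*W)) = 6*(1/(2*W)) = 3/W)
583*t(59) = 583*(3/59) = 1749/59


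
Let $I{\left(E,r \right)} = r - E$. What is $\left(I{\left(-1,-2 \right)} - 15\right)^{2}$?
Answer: $256$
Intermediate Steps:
$\left(I{\left(-1,-2 \right)} - 15\right)^{2} = \left(\left(-2 - -1\right) - 15\right)^{2} = \left(\left(-2 + 1\right) - 15\right)^{2} = \left(-1 - 15\right)^{2} = \left(-16\right)^{2} = 256$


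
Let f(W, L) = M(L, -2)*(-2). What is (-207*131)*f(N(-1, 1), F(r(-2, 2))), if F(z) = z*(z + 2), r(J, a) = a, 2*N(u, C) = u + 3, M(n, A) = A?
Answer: -108468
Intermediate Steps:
N(u, C) = 3/2 + u/2 (N(u, C) = (u + 3)/2 = (3 + u)/2 = 3/2 + u/2)
F(z) = z*(2 + z)
f(W, L) = 4 (f(W, L) = -2*(-2) = 4)
(-207*131)*f(N(-1, 1), F(r(-2, 2))) = -207*131*4 = -27117*4 = -108468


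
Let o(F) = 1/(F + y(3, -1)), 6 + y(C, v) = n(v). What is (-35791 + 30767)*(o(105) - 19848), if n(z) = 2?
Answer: 10071346528/101 ≈ 9.9716e+7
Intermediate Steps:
y(C, v) = -4 (y(C, v) = -6 + 2 = -4)
o(F) = 1/(-4 + F) (o(F) = 1/(F - 4) = 1/(-4 + F))
(-35791 + 30767)*(o(105) - 19848) = (-35791 + 30767)*(1/(-4 + 105) - 19848) = -5024*(1/101 - 19848) = -5024*(-2004647/101) = 10071346528/101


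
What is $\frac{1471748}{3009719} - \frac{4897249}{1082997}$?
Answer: $- \frac{13145444694275}{3259516647843} \approx -4.0329$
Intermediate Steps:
$\frac{1471748}{3009719} - \frac{4897249}{1082997} = - \frac{13145444694275}{3259516647843}$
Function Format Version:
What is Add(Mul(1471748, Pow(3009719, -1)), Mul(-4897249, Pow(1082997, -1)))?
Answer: Rational(-13145444694275, 3259516647843) ≈ -4.0329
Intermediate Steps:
Add(Mul(1471748, Pow(3009719, -1)), Mul(-4897249, Pow(1082997, -1))) = Add(Mul(1471748, Rational(1, 3009719)), Mul(-4897249, Rational(1, 1082997))) = Add(Rational(1471748, 3009719), Rational(-4897249, 1082997)) = Rational(-13145444694275, 3259516647843)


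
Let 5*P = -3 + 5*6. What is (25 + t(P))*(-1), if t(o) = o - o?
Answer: -25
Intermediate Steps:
P = 27/5 (P = (-3 + 5*6)/5 = (-3 + 30)/5 = (⅕)*27 = 27/5 ≈ 5.4000)
t(o) = 0
(25 + t(P))*(-1) = (25 + 0)*(-1) = 25*(-1) = -25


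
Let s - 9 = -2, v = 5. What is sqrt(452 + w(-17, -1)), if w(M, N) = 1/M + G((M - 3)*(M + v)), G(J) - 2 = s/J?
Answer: sqrt(472310745)/1020 ≈ 21.307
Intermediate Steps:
s = 7 (s = 9 - 2 = 7)
G(J) = 2 + 7/J
w(M, N) = 2 + 1/M + 7/((-3 + M)*(5 + M)) (w(M, N) = 1/M + (2 + 7/(((M - 3)*(M + 5)))) = 1/M + (2 + 7/(((-3 + M)*(5 + M)))) = 1/M + (2 + 7*(1/((-3 + M)*(5 + M)))) = 1/M + (2 + 7/((-3 + M)*(5 + M))) = 2 + 1/M + 7/((-3 + M)*(5 + M)))
sqrt(452 + w(-17, -1)) = sqrt(452 + (-15 - 21*(-17) + 2*(-17)**3 + 5*(-17)**2)/((-17)*(-15 + (-17)**2 + 2*(-17)))) = sqrt(452 - (-15 + 357 + 2*(-4913) + 5*289)/(17*(-15 + 289 - 34))) = sqrt(452 - 1/17*(-15 + 357 - 9826 + 1445)/240) = sqrt(452 - 1/17*1/240*(-8039)) = sqrt(452 + 8039/4080) = sqrt(1852199/4080) = sqrt(472310745)/1020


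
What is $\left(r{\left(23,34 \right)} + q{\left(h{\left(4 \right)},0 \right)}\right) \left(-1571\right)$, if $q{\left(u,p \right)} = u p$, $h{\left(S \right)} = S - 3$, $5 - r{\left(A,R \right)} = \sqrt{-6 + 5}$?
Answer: $-7855 + 1571 i \approx -7855.0 + 1571.0 i$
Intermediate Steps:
$r{\left(A,R \right)} = 5 - i$ ($r{\left(A,R \right)} = 5 - \sqrt{-6 + 5} = 5 - \sqrt{-1} = 5 - i$)
$h{\left(S \right)} = -3 + S$
$q{\left(u,p \right)} = p u$
$\left(r{\left(23,34 \right)} + q{\left(h{\left(4 \right)},0 \right)}\right) \left(-1571\right) = \left(\left(5 - i\right) + 0 \left(-3 + 4\right)\right) \left(-1571\right) = \left(\left(5 - i\right) + 0 \cdot 1\right) \left(-1571\right) = \left(\left(5 - i\right) + 0\right) \left(-1571\right) = \left(5 - i\right) \left(-1571\right) = -7855 + 1571 i$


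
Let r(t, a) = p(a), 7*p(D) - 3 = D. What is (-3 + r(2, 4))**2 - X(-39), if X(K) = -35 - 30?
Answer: 69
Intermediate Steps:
X(K) = -65
p(D) = 3/7 + D/7
r(t, a) = 3/7 + a/7
(-3 + r(2, 4))**2 - X(-39) = (-3 + (3/7 + (1/7)*4))**2 - 1*(-65) = (-3 + (3/7 + 4/7))**2 + 65 = (-3 + 1)**2 + 65 = (-2)**2 + 65 = 4 + 65 = 69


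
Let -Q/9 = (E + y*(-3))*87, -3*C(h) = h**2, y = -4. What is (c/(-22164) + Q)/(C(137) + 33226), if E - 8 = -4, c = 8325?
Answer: -277678917/597755692 ≈ -0.46454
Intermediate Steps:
E = 4 (E = 8 - 4 = 4)
C(h) = -h**2/3
Q = -12528 (Q = -9*(4 - 4*(-3))*87 = -9*(4 + 12)*87 = -144*87 = -9*1392 = -12528)
(c/(-22164) + Q)/(C(137) + 33226) = (8325/(-22164) - 12528)/(-1/3*137**2 + 33226) = (8325*(-1/22164) - 12528)/(-1/3*18769 + 33226) = (-2775/7388 - 12528)/(-18769/3 + 33226) = -92559639/(7388*80909/3) = -92559639/7388*3/80909 = -277678917/597755692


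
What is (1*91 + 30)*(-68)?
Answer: -8228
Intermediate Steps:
(1*91 + 30)*(-68) = (91 + 30)*(-68) = 121*(-68) = -8228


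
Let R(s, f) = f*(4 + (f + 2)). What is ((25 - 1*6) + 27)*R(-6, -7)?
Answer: 322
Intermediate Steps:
R(s, f) = f*(6 + f) (R(s, f) = f*(4 + (2 + f)) = f*(6 + f))
((25 - 1*6) + 27)*R(-6, -7) = ((25 - 1*6) + 27)*(-7*(6 - 7)) = ((25 - 6) + 27)*(-7*(-1)) = (19 + 27)*7 = 46*7 = 322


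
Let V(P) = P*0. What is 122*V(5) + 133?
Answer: 133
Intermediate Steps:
V(P) = 0
122*V(5) + 133 = 122*0 + 133 = 0 + 133 = 133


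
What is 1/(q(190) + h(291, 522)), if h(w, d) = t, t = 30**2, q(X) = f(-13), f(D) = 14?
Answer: 1/914 ≈ 0.0010941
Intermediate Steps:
q(X) = 14
t = 900
h(w, d) = 900
1/(q(190) + h(291, 522)) = 1/(14 + 900) = 1/914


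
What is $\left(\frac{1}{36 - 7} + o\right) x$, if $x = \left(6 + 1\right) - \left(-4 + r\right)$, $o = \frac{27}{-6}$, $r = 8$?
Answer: $- \frac{777}{58} \approx -13.397$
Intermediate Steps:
$o = - \frac{9}{2}$ ($o = 27 \left(- \frac{1}{6}\right) = - \frac{9}{2} \approx -4.5$)
$x = 3$ ($x = \left(6 + 1\right) + \left(4 - 8\right) = 7 + \left(4 - 8\right) = 7 - 4 = 3$)
$\left(\frac{1}{36 - 7} + o\right) x = \left(\frac{1}{36 - 7} - \frac{9}{2}\right) 3 = \left(\frac{1}{29} - \frac{9}{2}\right) 3 = \left(- \frac{259}{58}\right) 3 = - \frac{777}{58}$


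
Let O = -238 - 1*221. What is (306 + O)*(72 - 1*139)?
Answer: 10251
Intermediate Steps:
O = -459 (O = -238 - 221 = -459)
(306 + O)*(72 - 1*139) = (306 - 459)*(72 - 1*139) = -153*(72 - 139) = -153*(-67) = 10251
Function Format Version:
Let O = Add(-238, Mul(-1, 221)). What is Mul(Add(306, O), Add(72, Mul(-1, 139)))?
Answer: 10251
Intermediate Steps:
O = -459 (O = Add(-238, -221) = -459)
Mul(Add(306, O), Add(72, Mul(-1, 139))) = Mul(Add(306, -459), Add(72, Mul(-1, 139))) = Mul(-153, Add(72, -139)) = Mul(-153, -67) = 10251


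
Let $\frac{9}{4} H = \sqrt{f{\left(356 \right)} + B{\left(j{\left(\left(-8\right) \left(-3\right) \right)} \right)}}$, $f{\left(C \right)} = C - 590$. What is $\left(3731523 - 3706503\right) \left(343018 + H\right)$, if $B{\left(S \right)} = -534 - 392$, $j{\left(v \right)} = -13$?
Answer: $8582310360 + 22240 i \sqrt{290} \approx 8.5823 \cdot 10^{9} + 3.7873 \cdot 10^{5} i$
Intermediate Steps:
$f{\left(C \right)} = -590 + C$ ($f{\left(C \right)} = C - 590 = -590 + C$)
$B{\left(S \right)} = -926$ ($B{\left(S \right)} = -534 - 392 = -926$)
$H = \frac{8 i \sqrt{290}}{9}$ ($H = \frac{4 \sqrt{\left(-590 + 356\right) - 926}}{9} = \frac{4 \sqrt{-234 - 926}}{9} = \frac{4 \sqrt{-1160}}{9} = \frac{4 \cdot 2 i \sqrt{290}}{9} = \frac{8 i \sqrt{290}}{9} \approx 15.137 i$)
$\left(3731523 - 3706503\right) \left(343018 + H\right) = \left(3731523 - 3706503\right) \left(343018 + \frac{8 i \sqrt{290}}{9}\right) = 25020 \left(343018 + \frac{8 i \sqrt{290}}{9}\right) = 8582310360 + 22240 i \sqrt{290}$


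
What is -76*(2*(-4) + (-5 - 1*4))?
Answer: 1292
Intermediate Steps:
-76*(2*(-4) + (-5 - 1*4)) = -76*(-8 + (-5 - 4)) = -76*(-8 - 9) = -76*(-17) = 1292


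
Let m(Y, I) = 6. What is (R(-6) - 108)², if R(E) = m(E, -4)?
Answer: 10404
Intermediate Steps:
R(E) = 6
(R(-6) - 108)² = (6 - 108)² = (-102)² = 10404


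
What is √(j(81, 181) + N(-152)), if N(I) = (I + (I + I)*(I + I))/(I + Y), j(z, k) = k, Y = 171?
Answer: √5037 ≈ 70.972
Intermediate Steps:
N(I) = (I + 4*I²)/(171 + I) (N(I) = (I + (I + I)*(I + I))/(I + 171) = (I + (2*I)*(2*I))/(171 + I) = (I + 4*I²)/(171 + I))
√(j(81, 181) + N(-152)) = √(181 - 152*(1 + 4*(-152))/(171 - 152)) = √(181 - 152*(1 - 608)/19) = √(181 - 152*1/19*(-607)) = √(181 + 4856) = √5037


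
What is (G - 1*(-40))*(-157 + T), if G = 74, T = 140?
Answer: -1938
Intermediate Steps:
(G - 1*(-40))*(-157 + T) = (74 - 1*(-40))*(-157 + 140) = (74 + 40)*(-17) = 114*(-17) = -1938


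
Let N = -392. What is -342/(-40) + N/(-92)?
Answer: 5893/460 ≈ 12.811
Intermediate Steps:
-342/(-40) + N/(-92) = -342/(-40) - 392/(-92) = -342*(-1/40) - 392*(-1/92) = 171/20 + 98/23 = 5893/460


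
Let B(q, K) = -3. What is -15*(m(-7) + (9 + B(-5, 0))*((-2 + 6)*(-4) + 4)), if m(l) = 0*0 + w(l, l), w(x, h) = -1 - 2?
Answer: 1125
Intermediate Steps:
w(x, h) = -3
m(l) = -3 (m(l) = 0*0 - 3 = 0 - 3 = -3)
-15*(m(-7) + (9 + B(-5, 0))*((-2 + 6)*(-4) + 4)) = -15*(-3 + (9 - 3)*((-2 + 6)*(-4) + 4)) = -15*(-3 + 6*(4*(-4) + 4)) = -15*(-3 + 6*(-16 + 4)) = -15*(-3 + 6*(-12)) = -15*(-3 - 72) = -15*(-75) = 1125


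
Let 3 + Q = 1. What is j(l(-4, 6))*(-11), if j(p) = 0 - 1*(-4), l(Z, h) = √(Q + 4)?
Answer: -44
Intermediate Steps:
Q = -2 (Q = -3 + 1 = -2)
l(Z, h) = √2 (l(Z, h) = √(-2 + 4) = √2)
j(p) = 4 (j(p) = 0 + 4 = 4)
j(l(-4, 6))*(-11) = 4*(-11) = -44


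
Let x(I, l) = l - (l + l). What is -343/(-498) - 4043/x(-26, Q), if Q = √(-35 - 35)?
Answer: 343/498 - 4043*I*√70/70 ≈ 0.68876 - 483.23*I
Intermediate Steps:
Q = I*√70 (Q = √(-70) = I*√70 ≈ 8.3666*I)
x(I, l) = -l (x(I, l) = l - 2*l = -l)
-343/(-498) - 4043/x(-26, Q) = -343/(-498) - 4043*I*√70/70 = -343*(-1/498) - 4043*I*√70/70 = 343/498 - 4043*I*√70/70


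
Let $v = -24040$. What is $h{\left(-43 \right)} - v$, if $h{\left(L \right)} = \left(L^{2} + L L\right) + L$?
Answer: $27695$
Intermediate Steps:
$h{\left(L \right)} = L + 2 L^{2}$ ($h{\left(L \right)} = \left(L^{2} + L^{2}\right) + L = 2 L^{2} + L = L + 2 L^{2}$)
$h{\left(-43 \right)} - v = - 43 \left(1 + 2 \left(-43\right)\right) - -24040 = - 43 \left(1 - 86\right) + 24040 = \left(-43\right) \left(-85\right) + 24040 = 3655 + 24040 = 27695$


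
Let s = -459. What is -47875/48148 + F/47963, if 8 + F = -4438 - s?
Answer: -2488194701/2309322524 ≈ -1.0775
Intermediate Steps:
F = -3987 (F = -8 + (-4438 - 1*(-459)) = -8 + (-4438 + 459) = -8 - 3979 = -3987)
-47875/48148 + F/47963 = -47875/48148 - 3987/47963 = -2488194701/2309322524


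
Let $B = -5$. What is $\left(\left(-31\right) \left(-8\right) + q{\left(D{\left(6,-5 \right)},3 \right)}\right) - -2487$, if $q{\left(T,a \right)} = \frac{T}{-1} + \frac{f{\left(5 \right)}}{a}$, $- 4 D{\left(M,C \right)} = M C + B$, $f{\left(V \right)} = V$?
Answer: $\frac{32735}{12} \approx 2727.9$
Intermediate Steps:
$D{\left(M,C \right)} = \frac{5}{4} - \frac{C M}{4}$ ($D{\left(M,C \right)} = - \frac{M C - 5}{4} = - \frac{C M - 5}{4} = - \frac{-5 + C M}{4} = \frac{5}{4} - \frac{C M}{4}$)
$q{\left(T,a \right)} = - T + \frac{5}{a}$ ($q{\left(T,a \right)} = \frac{T}{-1} + \frac{5}{a} = T \left(-1\right) + \frac{5}{a} = - T + \frac{5}{a}$)
$\left(\left(-31\right) \left(-8\right) + q{\left(D{\left(6,-5 \right)},3 \right)}\right) - -2487 = \left(\left(-31\right) \left(-8\right) - \left(\frac{5}{4} - \frac{5}{3} - \left(- \frac{5}{4}\right) 6\right)\right) - -2487 = \left(248 + \left(- (\frac{5}{4} + \frac{15}{2}) + 5 \cdot \frac{1}{3}\right)\right) + 2487 = \left(248 + \left(\left(-1\right) \frac{35}{4} + \frac{5}{3}\right)\right) + 2487 = \left(248 + \left(- \frac{35}{4} + \frac{5}{3}\right)\right) + 2487 = \left(248 - \frac{85}{12}\right) + 2487 = \frac{2891}{12} + 2487 = \frac{32735}{12}$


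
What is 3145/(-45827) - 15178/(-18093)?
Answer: 638659721/829147911 ≈ 0.77026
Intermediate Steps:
3145/(-45827) - 15178/(-18093) = 3145*(-1/45827) - 15178*(-1/18093) = -3145/45827 + 15178/18093 = 638659721/829147911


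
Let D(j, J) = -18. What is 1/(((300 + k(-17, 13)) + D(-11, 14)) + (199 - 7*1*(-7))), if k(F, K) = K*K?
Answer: 1/699 ≈ 0.0014306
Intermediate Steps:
k(F, K) = K²
1/(((300 + k(-17, 13)) + D(-11, 14)) + (199 - 7*1*(-7))) = 1/(((300 + 13²) - 18) + (199 - 7*1*(-7))) = 1/(((300 + 169) - 18) + (199 - 7*(-7))) = 1/((469 - 18) + (199 + 49)) = 1/(451 + 248) = 1/699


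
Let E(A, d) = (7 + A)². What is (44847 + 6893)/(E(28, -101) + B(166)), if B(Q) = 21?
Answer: 25870/623 ≈ 41.525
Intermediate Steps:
(44847 + 6893)/(E(28, -101) + B(166)) = (44847 + 6893)/((7 + 28)² + 21) = 51740/(35² + 21) = 51740/(1225 + 21) = 51740/1246 = 51740*(1/1246) = 25870/623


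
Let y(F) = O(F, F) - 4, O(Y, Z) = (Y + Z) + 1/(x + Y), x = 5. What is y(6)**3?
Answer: 704969/1331 ≈ 529.65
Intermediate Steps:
O(Y, Z) = Y + Z + 1/(5 + Y) (O(Y, Z) = (Y + Z) + 1/(5 + Y) = Y + Z + 1/(5 + Y))
y(F) = -4 + (1 + 2*F**2 + 10*F)/(5 + F) (y(F) = (1 + F**2 + 5*F + 5*F + F*F)/(5 + F) - 4 = (1 + F**2 + 5*F + 5*F + F**2)/(5 + F) - 4 = (1 + 2*F**2 + 10*F)/(5 + F) - 4 = -4 + (1 + 2*F**2 + 10*F)/(5 + F))
y(6)**3 = ((-19 + 2*6**2 + 6*6)/(5 + 6))**3 = ((-19 + 2*36 + 36)/11)**3 = ((-19 + 72 + 36)/11)**3 = ((1/11)*89)**3 = (89/11)**3 = 704969/1331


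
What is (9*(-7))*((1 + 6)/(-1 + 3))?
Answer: -441/2 ≈ -220.50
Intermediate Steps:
(9*(-7))*((1 + 6)/(-1 + 3)) = -441/2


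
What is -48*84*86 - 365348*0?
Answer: -346752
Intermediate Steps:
-48*84*86 - 365348*0 = -4032*86 - 1*0 = -346752 + 0 = -346752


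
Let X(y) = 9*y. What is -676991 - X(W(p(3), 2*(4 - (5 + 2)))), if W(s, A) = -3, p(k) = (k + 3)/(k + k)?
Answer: -676964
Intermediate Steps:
p(k) = (3 + k)/(2*k) (p(k) = (3 + k)/((2*k)) = (3 + k)*(1/(2*k)) = (3 + k)/(2*k))
-676991 - X(W(p(3), 2*(4 - (5 + 2)))) = -676991 - 9*(-3) = -676991 - 1*(-27) = -676991 + 27 = -676964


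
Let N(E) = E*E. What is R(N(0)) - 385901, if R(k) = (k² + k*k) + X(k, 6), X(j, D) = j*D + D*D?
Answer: -385865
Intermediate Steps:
X(j, D) = D² + D*j (X(j, D) = D*j + D² = D² + D*j)
N(E) = E²
R(k) = 36 + 2*k² + 6*k (R(k) = (k² + k*k) + 6*(6 + k) = (k² + k²) + (36 + 6*k) = 2*k² + (36 + 6*k) = 36 + 2*k² + 6*k)
R(N(0)) - 385901 = (36 + 2*(0²)² + 6*0²) - 385901 = (36 + 2*0² + 6*0) - 385901 = (36 + 2*0 + 0) - 385901 = (36 + 0 + 0) - 385901 = 36 - 385901 = -385865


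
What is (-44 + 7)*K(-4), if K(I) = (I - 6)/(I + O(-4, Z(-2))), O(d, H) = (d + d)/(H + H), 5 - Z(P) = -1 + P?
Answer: -740/9 ≈ -82.222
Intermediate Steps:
Z(P) = 6 - P (Z(P) = 5 - (-1 + P) = 5 + (1 - P) = 6 - P)
O(d, H) = d/H (O(d, H) = (2*d)/((2*H)) = (2*d)*(1/(2*H)) = d/H)
K(I) = (-6 + I)/(-½ + I) (K(I) = (I - 6)/(I - 4/(6 - 1*(-2))) = (-6 + I)/(I - 4/(6 + 2)) = (-6 + I)/(I - 4/8) = (-6 + I)/(I - 4*⅛) = (-6 + I)/(I - ½) = (-6 + I)/(-½ + I))
(-44 + 7)*K(-4) = (-44 + 7)*(2*(-6 - 4)/(-1 + 2*(-4))) = -74*(-10)/(-1 - 8) = -74*(-10)/(-9) = -74*(-1)*(-10)/9 = -37*20/9 = -740/9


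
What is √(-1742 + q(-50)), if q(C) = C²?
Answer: √758 ≈ 27.532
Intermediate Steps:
√(-1742 + q(-50)) = √(-1742 + (-50)²) = √(-1742 + 2500) = √758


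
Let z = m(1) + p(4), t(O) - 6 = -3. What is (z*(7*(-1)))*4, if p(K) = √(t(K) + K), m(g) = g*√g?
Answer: -28 - 28*√7 ≈ -102.08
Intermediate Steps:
t(O) = 3 (t(O) = 6 - 3 = 3)
m(g) = g^(3/2)
p(K) = √(3 + K)
z = 1 + √7 (z = 1^(3/2) + √(3 + 4) = 1 + √7 ≈ 3.6458)
(z*(7*(-1)))*4 = ((1 + √7)*(7*(-1)))*4 = ((1 + √7)*(-7))*4 = (-7 - 7*√7)*4 = -28 - 28*√7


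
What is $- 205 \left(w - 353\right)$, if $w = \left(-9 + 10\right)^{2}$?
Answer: $72160$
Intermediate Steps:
$w = 1$ ($w = 1^{2} = 1$)
$- 205 \left(w - 353\right) = - 205 \left(1 - 353\right) = \left(-205\right) \left(-352\right) = 72160$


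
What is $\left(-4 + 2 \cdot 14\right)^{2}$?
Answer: $576$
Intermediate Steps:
$\left(-4 + 2 \cdot 14\right)^{2} = \left(-4 + 28\right)^{2} = 24^{2} = 576$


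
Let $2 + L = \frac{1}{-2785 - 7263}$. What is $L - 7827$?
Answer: $- \frac{78665793}{10048} \approx -7829.0$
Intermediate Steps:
$L = - \frac{20097}{10048}$ ($L = -2 + \frac{1}{-2785 - 7263} = -2 + \frac{1}{-10048} = -2 - \frac{1}{10048} = - \frac{20097}{10048} \approx -2.0001$)
$L - 7827 = - \frac{20097}{10048} - 7827 = - \frac{78665793}{10048}$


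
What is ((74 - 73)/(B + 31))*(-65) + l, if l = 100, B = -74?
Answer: 4365/43 ≈ 101.51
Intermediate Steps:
((74 - 73)/(B + 31))*(-65) + l = ((74 - 73)/(-74 + 31))*(-65) + 100 = (1/(-43))*(-65) + 100 = (1*(-1/43))*(-65) + 100 = -1/43*(-65) + 100 = 65/43 + 100 = 4365/43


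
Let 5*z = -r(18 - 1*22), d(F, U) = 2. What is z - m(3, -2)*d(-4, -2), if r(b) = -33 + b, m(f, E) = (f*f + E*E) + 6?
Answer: -153/5 ≈ -30.600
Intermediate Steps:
m(f, E) = 6 + E² + f² (m(f, E) = (f² + E²) + 6 = (E² + f²) + 6 = 6 + E² + f²)
z = 37/5 (z = (-(-33 + (18 - 1*22)))/5 = (-(-33 + (18 - 22)))/5 = (-(-33 - 4))/5 = (-1*(-37))/5 = (⅕)*37 = 37/5 ≈ 7.4000)
z - m(3, -2)*d(-4, -2) = 37/5 - (6 + (-2)² + 3²)*2 = 37/5 - (6 + 4 + 9)*2 = 37/5 - 19*2 = 37/5 - 1*38 = 37/5 - 38 = -153/5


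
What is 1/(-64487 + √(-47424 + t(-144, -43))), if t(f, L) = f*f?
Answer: -64487/4158599857 - 8*I*√417/4158599857 ≈ -1.5507e-5 - 3.9284e-8*I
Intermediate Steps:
t(f, L) = f²
1/(-64487 + √(-47424 + t(-144, -43))) = 1/(-64487 + √(-47424 + (-144)²)) = 1/(-64487 + √(-47424 + 20736)) = 1/(-64487 + √(-26688)) = 1/(-64487 + 8*I*√417)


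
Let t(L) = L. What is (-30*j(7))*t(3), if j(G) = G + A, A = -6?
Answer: -90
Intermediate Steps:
j(G) = -6 + G (j(G) = G - 6 = -6 + G)
(-30*j(7))*t(3) = -30*(-6 + 7)*3 = -30*1*3 = -30*3 = -90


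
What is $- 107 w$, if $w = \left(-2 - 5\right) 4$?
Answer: $2996$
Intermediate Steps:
$w = -28$ ($w = \left(-7\right) 4 = -28$)
$- 107 w = \left(-107\right) \left(-28\right) = 2996$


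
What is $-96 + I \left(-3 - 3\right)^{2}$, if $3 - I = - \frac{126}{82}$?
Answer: $\frac{2760}{41} \approx 67.317$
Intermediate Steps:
$I = \frac{186}{41}$ ($I = 3 - - \frac{126}{82} = 3 - \left(-126\right) \frac{1}{82} = 3 - - \frac{63}{41} = 3 + \frac{63}{41} = \frac{186}{41} \approx 4.5366$)
$-96 + I \left(-3 - 3\right)^{2} = -96 + \frac{186 \left(-3 - 3\right)^{2}}{41} = -96 + \frac{186 \left(-6\right)^{2}}{41} = -96 + \frac{186}{41} \cdot 36 = -96 + \frac{6696}{41} = \frac{2760}{41}$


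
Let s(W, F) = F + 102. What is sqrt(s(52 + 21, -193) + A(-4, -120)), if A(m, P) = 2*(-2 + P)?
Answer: I*sqrt(335) ≈ 18.303*I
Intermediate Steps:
s(W, F) = 102 + F
A(m, P) = -4 + 2*P
sqrt(s(52 + 21, -193) + A(-4, -120)) = sqrt((102 - 193) + (-4 + 2*(-120))) = sqrt(-91 + (-4 - 240)) = sqrt(-91 - 244) = sqrt(-335) = I*sqrt(335)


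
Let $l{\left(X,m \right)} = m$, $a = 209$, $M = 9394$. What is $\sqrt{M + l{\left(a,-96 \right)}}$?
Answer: $\sqrt{9298} \approx 96.426$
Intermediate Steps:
$\sqrt{M + l{\left(a,-96 \right)}} = \sqrt{9394 - 96} = \sqrt{9298}$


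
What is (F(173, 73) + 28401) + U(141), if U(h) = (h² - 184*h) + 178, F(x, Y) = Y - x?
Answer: 22416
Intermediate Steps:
U(h) = 178 + h² - 184*h
(F(173, 73) + 28401) + U(141) = ((73 - 1*173) + 28401) + (178 + 141² - 184*141) = ((73 - 173) + 28401) + (178 + 19881 - 25944) = (-100 + 28401) - 5885 = 28301 - 5885 = 22416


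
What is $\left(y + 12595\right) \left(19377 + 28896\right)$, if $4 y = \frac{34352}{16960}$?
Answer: $\frac{2578017006531}{4240} \approx 6.0802 \cdot 10^{8}$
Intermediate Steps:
$y = \frac{2147}{4240}$ ($y = \frac{34352 \cdot \frac{1}{16960}}{4} = \frac{1}{4} \cdot \frac{2147}{1060} = \frac{2147}{4240} \approx 0.50637$)
$\left(y + 12595\right) \left(19377 + 28896\right) = \left(\frac{2147}{4240} + 12595\right) \left(19377 + 28896\right) = \frac{53404947}{4240} \cdot 48273 = \frac{2578017006531}{4240}$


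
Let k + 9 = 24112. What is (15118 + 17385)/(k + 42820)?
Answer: 32503/66923 ≈ 0.48568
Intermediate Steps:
k = 24103 (k = -9 + 24112 = 24103)
(15118 + 17385)/(k + 42820) = (15118 + 17385)/(24103 + 42820) = 32503/66923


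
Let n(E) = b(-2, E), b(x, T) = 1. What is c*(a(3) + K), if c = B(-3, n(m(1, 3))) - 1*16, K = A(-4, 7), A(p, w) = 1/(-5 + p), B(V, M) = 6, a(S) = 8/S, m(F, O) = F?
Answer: -230/9 ≈ -25.556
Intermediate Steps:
n(E) = 1
K = -1/9 (K = 1/(-5 - 4) = 1/(-9) = -1/9 ≈ -0.11111)
c = -10 (c = 6 - 1*16 = 6 - 16 = -10)
c*(a(3) + K) = -10*(8/3 - 1/9) = -10*23/9 = -230/9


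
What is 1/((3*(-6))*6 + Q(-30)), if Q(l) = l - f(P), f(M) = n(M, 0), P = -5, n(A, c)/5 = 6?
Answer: -1/168 ≈ -0.0059524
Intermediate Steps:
n(A, c) = 30 (n(A, c) = 5*6 = 30)
f(M) = 30
Q(l) = -30 + l (Q(l) = l - 1*30 = l - 30 = -30 + l)
1/((3*(-6))*6 + Q(-30)) = 1/((3*(-6))*6 + (-30 - 30)) = 1/(-18*6 - 60) = 1/(-108 - 60) = 1/(-168) = -1/168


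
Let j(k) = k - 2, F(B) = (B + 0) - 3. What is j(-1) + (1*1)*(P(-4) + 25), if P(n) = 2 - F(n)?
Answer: 31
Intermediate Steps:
F(B) = -3 + B (F(B) = B - 3 = -3 + B)
j(k) = -2 + k
P(n) = 5 - n (P(n) = 2 - (-3 + n) = 2 + (3 - n) = 5 - n)
j(-1) + (1*1)*(P(-4) + 25) = (-2 - 1) + (1*1)*((5 - 1*(-4)) + 25) = -3 + 1*((5 + 4) + 25) = -3 + 1*(9 + 25) = -3 + 1*34 = -3 + 34 = 31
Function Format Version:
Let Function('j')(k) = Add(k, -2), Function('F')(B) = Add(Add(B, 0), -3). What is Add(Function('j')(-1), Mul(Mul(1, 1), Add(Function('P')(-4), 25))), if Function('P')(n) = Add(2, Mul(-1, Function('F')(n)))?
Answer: 31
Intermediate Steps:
Function('F')(B) = Add(-3, B) (Function('F')(B) = Add(B, -3) = Add(-3, B))
Function('j')(k) = Add(-2, k)
Function('P')(n) = Add(5, Mul(-1, n)) (Function('P')(n) = Add(2, Mul(-1, Add(-3, n))) = Add(2, Add(3, Mul(-1, n))) = Add(5, Mul(-1, n)))
Add(Function('j')(-1), Mul(Mul(1, 1), Add(Function('P')(-4), 25))) = Add(Add(-2, -1), Mul(Mul(1, 1), Add(Add(5, Mul(-1, -4)), 25))) = Add(-3, Mul(1, Add(Add(5, 4), 25))) = Add(-3, Mul(1, Add(9, 25))) = Add(-3, Mul(1, 34)) = Add(-3, 34) = 31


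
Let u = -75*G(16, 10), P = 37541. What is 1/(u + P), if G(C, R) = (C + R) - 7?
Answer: 1/36116 ≈ 2.7689e-5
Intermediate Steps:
G(C, R) = -7 + C + R
u = -1425 (u = -75*(-7 + 16 + 10) = -75*19 = -1425)
1/(u + P) = 1/(-1425 + 37541) = 1/36116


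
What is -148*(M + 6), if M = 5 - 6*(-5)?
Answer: -6068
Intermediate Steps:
M = 35 (M = 5 + 30 = 35)
-148*(M + 6) = -148*(35 + 6) = -148*41 = -6068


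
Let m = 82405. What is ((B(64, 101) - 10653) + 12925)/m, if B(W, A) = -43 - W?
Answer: 433/16481 ≈ 0.026273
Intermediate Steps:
((B(64, 101) - 10653) + 12925)/m = (((-43 - 1*64) - 10653) + 12925)/82405 = (((-43 - 64) - 10653) + 12925)*(1/82405) = ((-107 - 10653) + 12925)*(1/82405) = (-10760 + 12925)*(1/82405) = 2165*(1/82405) = 433/16481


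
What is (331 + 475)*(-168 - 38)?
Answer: -166036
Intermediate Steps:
(331 + 475)*(-168 - 38) = 806*(-206) = -166036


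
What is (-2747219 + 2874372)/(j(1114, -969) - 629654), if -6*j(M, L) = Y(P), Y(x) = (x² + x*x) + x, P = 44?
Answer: -381459/1890920 ≈ -0.20173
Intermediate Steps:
Y(x) = x + 2*x² (Y(x) = (x² + x²) + x = 2*x² + x = x + 2*x²)
j(M, L) = -1958/3 (j(M, L) = -22*(1 + 2*44)/3 = -22*(1 + 88)/3 = -22*89/3 = -⅙*3916 = -1958/3)
(-2747219 + 2874372)/(j(1114, -969) - 629654) = (-2747219 + 2874372)/(-1958/3 - 629654) = 127153/(-1890920/3) = 127153*(-3/1890920) = -381459/1890920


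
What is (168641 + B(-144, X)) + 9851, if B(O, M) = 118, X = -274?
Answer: 178610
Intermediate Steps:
(168641 + B(-144, X)) + 9851 = (168641 + 118) + 9851 = 168759 + 9851 = 178610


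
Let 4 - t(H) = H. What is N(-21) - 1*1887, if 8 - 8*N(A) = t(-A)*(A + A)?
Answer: -7901/4 ≈ -1975.3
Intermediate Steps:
t(H) = 4 - H
N(A) = 1 - A*(4 + A)/4 (N(A) = 1 - (4 - (-1)*A)*(A + A)/8 = 1 - (4 + A)*2*A/8 = 1 - A*(4 + A)/4)
N(-21) - 1*1887 = (1 - ¼*(-21)*(4 - 21)) - 1*1887 = (1 - ¼*(-21)*(-17)) - 1887 = (1 - 357/4) - 1887 = -353/4 - 1887 = -7901/4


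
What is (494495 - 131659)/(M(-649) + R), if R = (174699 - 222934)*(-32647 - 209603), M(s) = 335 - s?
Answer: 181418/5842464867 ≈ 3.1052e-5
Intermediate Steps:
R = 11684928750 (R = -48235*(-242250) = 11684928750)
(494495 - 131659)/(M(-649) + R) = (494495 - 131659)/((335 - 1*(-649)) + 11684928750) = 362836/((335 + 649) + 11684928750) = 362836/(984 + 11684928750) = 362836/11684929734 = 362836*(1/11684929734) = 181418/5842464867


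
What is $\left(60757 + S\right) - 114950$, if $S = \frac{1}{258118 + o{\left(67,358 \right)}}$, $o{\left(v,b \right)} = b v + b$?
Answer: $- \frac{15307463165}{282462} \approx -54193.0$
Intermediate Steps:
$o{\left(v,b \right)} = b + b v$
$S = \frac{1}{282462}$ ($S = \frac{1}{258118 + 358 \left(1 + 67\right)} = \frac{1}{258118 + 358 \cdot 68} = \frac{1}{258118 + 24344} = \frac{1}{282462} \approx 3.5403 \cdot 10^{-6}$)
$\left(60757 + S\right) - 114950 = \left(60757 + \frac{1}{282462}\right) - 114950 = \frac{17161543735}{282462} - 114950 = - \frac{15307463165}{282462}$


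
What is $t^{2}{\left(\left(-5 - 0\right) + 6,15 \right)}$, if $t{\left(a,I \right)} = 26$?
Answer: $676$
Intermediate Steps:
$t^{2}{\left(\left(-5 - 0\right) + 6,15 \right)} = 26^{2} = 676$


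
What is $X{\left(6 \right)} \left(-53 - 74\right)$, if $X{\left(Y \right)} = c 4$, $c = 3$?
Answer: $-1524$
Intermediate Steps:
$X{\left(Y \right)} = 12$ ($X{\left(Y \right)} = 3 \cdot 4 = 12$)
$X{\left(6 \right)} \left(-53 - 74\right) = 12 \left(-53 - 74\right) = 12 \left(-127\right) = -1524$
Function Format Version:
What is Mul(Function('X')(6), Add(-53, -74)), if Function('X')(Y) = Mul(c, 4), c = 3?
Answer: -1524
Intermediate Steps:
Function('X')(Y) = 12 (Function('X')(Y) = Mul(3, 4) = 12)
Mul(Function('X')(6), Add(-53, -74)) = Mul(12, Add(-53, -74)) = Mul(12, -127) = -1524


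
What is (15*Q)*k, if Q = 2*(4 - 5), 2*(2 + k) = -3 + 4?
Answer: 45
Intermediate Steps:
k = -3/2 (k = -2 + (-3 + 4)/2 = -2 + (½)*1 = -2 + ½ = -3/2 ≈ -1.5000)
Q = -2 (Q = 2*(-1) = -2)
(15*Q)*k = (15*(-2))*(-3/2) = -30*(-3/2) = 45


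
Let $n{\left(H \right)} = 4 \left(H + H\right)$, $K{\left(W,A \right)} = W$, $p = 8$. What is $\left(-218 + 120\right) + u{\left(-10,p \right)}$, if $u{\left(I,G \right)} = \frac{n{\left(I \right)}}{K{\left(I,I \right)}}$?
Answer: $-90$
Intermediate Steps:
$n{\left(H \right)} = 8 H$ ($n{\left(H \right)} = 4 \cdot 2 H = 8 H$)
$u{\left(I,G \right)} = 8$ ($u{\left(I,G \right)} = \frac{8 I}{I} = 8$)
$\left(-218 + 120\right) + u{\left(-10,p \right)} = \left(-218 + 120\right) + 8 = -98 + 8 = -90$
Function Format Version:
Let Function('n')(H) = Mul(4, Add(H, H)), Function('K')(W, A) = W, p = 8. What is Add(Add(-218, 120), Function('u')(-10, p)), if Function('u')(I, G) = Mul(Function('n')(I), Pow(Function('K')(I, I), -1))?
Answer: -90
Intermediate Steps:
Function('n')(H) = Mul(8, H) (Function('n')(H) = Mul(4, Mul(2, H)) = Mul(8, H))
Function('u')(I, G) = 8 (Function('u')(I, G) = Mul(Mul(8, I), Pow(I, -1)) = 8)
Add(Add(-218, 120), Function('u')(-10, p)) = Add(Add(-218, 120), 8) = Add(-98, 8) = -90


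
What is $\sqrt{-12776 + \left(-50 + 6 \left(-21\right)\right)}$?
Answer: $2 i \sqrt{3238} \approx 113.81 i$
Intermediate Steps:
$\sqrt{-12776 + \left(-50 + 6 \left(-21\right)\right)} = \sqrt{-12776 - 176} = \sqrt{-12952} = 2 i \sqrt{3238}$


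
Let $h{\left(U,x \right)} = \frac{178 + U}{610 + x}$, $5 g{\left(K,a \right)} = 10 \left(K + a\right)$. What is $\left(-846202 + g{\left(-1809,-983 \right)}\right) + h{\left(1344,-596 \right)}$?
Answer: $- \frac{5961741}{7} \approx -8.5168 \cdot 10^{5}$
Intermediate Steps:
$g{\left(K,a \right)} = 2 K + 2 a$ ($g{\left(K,a \right)} = \frac{10 \left(K + a\right)}{5} = \frac{10 K + 10 a}{5} = 2 K + 2 a$)
$h{\left(U,x \right)} = \frac{178 + U}{610 + x}$
$\left(-846202 + g{\left(-1809,-983 \right)}\right) + h{\left(1344,-596 \right)} = \left(-846202 + \left(2 \left(-1809\right) + 2 \left(-983\right)\right)\right) + \frac{178 + 1344}{610 - 596} = \left(-846202 - 5584\right) + \frac{1}{14} \cdot 1522 = -851786 + \frac{761}{7} = - \frac{5961741}{7}$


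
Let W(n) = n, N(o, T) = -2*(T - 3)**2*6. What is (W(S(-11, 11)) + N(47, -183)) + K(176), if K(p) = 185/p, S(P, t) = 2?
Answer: -73066215/176 ≈ -4.1515e+5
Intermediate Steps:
N(o, T) = -12*(-3 + T)**2 (N(o, T) = -2*(-3 + T)**2*6 = -12*(-3 + T)**2)
(W(S(-11, 11)) + N(47, -183)) + K(176) = (2 - 12*(-3 - 183)**2) + 185/176 = (2 - 12*(-186)**2) + 185*(1/176) = (2 - 12*34596) + 185/176 = (2 - 415152) + 185/176 = -415150 + 185/176 = -73066215/176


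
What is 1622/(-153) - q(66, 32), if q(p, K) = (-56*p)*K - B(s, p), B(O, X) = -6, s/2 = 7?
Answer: 18093076/153 ≈ 1.1826e+5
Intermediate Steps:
s = 14 (s = 2*7 = 14)
q(p, K) = 6 - 56*K*p (q(p, K) = (-56*p)*K - 1*(-6) = -56*K*p + 6 = 6 - 56*K*p)
1622/(-153) - q(66, 32) = 1622/(-153) - (6 - 56*32*66) = 1622*(-1/153) - (6 - 118272) = -1622/153 - 1*(-118266) = -1622/153 + 118266 = 18093076/153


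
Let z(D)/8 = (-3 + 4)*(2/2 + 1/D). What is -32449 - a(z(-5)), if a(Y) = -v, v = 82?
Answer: -32367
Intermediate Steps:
z(D) = 8 + 8/D (z(D) = 8*((-3 + 4)*(2/2 + 1/D)) = 8*(1*(2*(½) + 1/D)) = 8*(1*(1 + 1/D)) = 8*(1 + 1/D) = 8 + 8/D)
a(Y) = -82 (a(Y) = -1*82 = -82)
-32449 - a(z(-5)) = -32449 - 1*(-82) = -32449 + 82 = -32367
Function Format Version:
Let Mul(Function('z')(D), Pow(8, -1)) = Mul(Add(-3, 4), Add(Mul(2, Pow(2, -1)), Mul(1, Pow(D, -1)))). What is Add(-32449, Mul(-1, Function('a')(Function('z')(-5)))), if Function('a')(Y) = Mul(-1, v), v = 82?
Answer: -32367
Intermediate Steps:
Function('z')(D) = Add(8, Mul(8, Pow(D, -1))) (Function('z')(D) = Mul(8, Mul(Add(-3, 4), Add(Mul(2, Pow(2, -1)), Mul(1, Pow(D, -1))))) = Mul(8, Mul(1, Add(Mul(2, Rational(1, 2)), Pow(D, -1)))) = Mul(8, Mul(1, Add(1, Pow(D, -1)))) = Mul(8, Add(1, Pow(D, -1))) = Add(8, Mul(8, Pow(D, -1))))
Function('a')(Y) = -82 (Function('a')(Y) = Mul(-1, 82) = -82)
Add(-32449, Mul(-1, Function('a')(Function('z')(-5)))) = Add(-32449, Mul(-1, -82)) = Add(-32449, 82) = -32367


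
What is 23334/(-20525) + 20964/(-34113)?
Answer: -408759614/233389775 ≈ -1.7514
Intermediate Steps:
23334/(-20525) + 20964/(-34113) = 23334*(-1/20525) + 20964*(-1/34113) = -23334/20525 - 6988/11371 = -408759614/233389775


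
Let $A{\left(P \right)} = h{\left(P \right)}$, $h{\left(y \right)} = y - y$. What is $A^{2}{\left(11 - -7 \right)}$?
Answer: $0$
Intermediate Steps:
$h{\left(y \right)} = 0$
$A{\left(P \right)} = 0$
$A^{2}{\left(11 - -7 \right)} = 0^{2} = 0$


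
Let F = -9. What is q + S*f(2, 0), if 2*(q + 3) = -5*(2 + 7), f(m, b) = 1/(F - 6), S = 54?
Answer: -291/10 ≈ -29.100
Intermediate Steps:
f(m, b) = -1/15 (f(m, b) = 1/(-9 - 6) = 1/(-15) = -1/15)
q = -51/2 (q = -3 + (-5*(2 + 7))/2 = -3 + (-5*9)/2 = -3 + (1/2)*(-45) = -3 - 45/2 = -51/2 ≈ -25.500)
q + S*f(2, 0) = -51/2 + 54*(-1/15) = -51/2 - 18/5 = -291/10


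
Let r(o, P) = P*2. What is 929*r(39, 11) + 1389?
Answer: 21827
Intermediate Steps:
r(o, P) = 2*P
929*r(39, 11) + 1389 = 929*(2*11) + 1389 = 929*22 + 1389 = 20438 + 1389 = 21827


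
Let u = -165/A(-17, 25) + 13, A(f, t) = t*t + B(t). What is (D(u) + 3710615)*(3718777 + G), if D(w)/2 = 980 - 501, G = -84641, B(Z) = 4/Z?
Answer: 13488361055928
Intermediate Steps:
A(f, t) = t² + 4/t (A(f, t) = t*t + 4/t = t² + 4/t)
u = 199052/15629 (u = -165*25/(4 + 25³) + 13 = -165*25/(4 + 15625) + 13 = -165/((1/25)*15629) + 13 = -165/15629/25 + 13 = -165*25/15629 + 13 = -4125/15629 + 13 = 199052/15629 ≈ 12.736)
D(w) = 958 (D(w) = 2*(980 - 501) = 2*479 = 958)
(D(u) + 3710615)*(3718777 + G) = (958 + 3710615)*(3718777 - 84641) = 3711573*3634136 = 13488361055928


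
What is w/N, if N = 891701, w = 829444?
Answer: 829444/891701 ≈ 0.93018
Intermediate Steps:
w/N = 829444/891701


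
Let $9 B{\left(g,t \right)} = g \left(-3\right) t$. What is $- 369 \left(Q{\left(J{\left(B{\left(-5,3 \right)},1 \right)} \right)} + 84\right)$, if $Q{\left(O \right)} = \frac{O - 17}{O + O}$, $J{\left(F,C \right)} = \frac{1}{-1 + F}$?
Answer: $- \frac{37269}{2} \approx -18635.0$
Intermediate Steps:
$B{\left(g,t \right)} = - \frac{g t}{3}$ ($B{\left(g,t \right)} = \frac{g \left(-3\right) t}{9} = \frac{- 3 g t}{9} = \frac{\left(-3\right) g t}{9} = - \frac{g t}{3}$)
$Q{\left(O \right)} = \frac{-17 + O}{2 O}$
$- 369 \left(Q{\left(J{\left(B{\left(-5,3 \right)},1 \right)} \right)} + 84\right) = - 369 \left(\frac{-17 + \frac{1}{-1 - \left(- \frac{5}{3}\right) 3}}{2 \frac{1}{-1 - \left(- \frac{5}{3}\right) 3}} + 84\right) = - 369 \left(\frac{-17 + \frac{1}{-1 + 5}}{2 \frac{1}{-1 + 5}} + 84\right) = - 369 \left(\frac{-17 + \frac{1}{4}}{2 \cdot \frac{1}{4}} + 84\right) = - 369 \left(\frac{\frac{1}{\frac{1}{4}} \left(-17 + \frac{1}{4}\right)}{2} + 84\right) = - 369 \left(\frac{1}{2} \cdot 4 \left(- \frac{67}{4}\right) + 84\right) = - 369 \left(- \frac{67}{2} + 84\right) = \left(-369\right) \frac{101}{2} = - \frac{37269}{2}$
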